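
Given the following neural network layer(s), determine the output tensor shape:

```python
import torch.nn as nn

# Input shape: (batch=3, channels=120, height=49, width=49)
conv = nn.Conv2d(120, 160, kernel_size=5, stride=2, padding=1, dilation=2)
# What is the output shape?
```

Input: (3, 120, 49, 49) -> Output: (3, 160, 22, 22)

Answer: (3, 160, 22, 22)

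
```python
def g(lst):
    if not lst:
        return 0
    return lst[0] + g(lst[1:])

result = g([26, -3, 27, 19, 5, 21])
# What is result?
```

26 + (-3) + 27 + 19 + 5 + 21 + 0 = 95

Answer: 95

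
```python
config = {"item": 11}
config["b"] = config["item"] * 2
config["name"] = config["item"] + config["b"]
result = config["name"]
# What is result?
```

Trace:
`config = {"item": 11}` → config = {'item': 11}
`config["b"] = config["item"] * 2` → config = {'item': 11, 'b': 22}
`config["name"] = config["item"] + config["b"]` → config = {'item': 11, 'b': 22, 'name': 33}
`result = config["name"]` → result = 33
So result = 33

Answer: 33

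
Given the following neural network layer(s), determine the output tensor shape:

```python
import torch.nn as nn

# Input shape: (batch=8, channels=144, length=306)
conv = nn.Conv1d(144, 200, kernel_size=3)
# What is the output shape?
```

Input: (8, 144, 306) -> Output: (8, 200, 304)

Answer: (8, 200, 304)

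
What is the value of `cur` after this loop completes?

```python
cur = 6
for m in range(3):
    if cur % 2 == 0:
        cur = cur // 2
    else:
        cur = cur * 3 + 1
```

Collatz-style transformation from 6
`cur` takes the values: 6 → 3 → 10 → 5

Answer: 5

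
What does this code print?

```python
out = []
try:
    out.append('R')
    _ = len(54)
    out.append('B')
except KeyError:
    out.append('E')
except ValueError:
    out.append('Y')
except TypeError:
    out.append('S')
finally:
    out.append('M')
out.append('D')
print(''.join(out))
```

Execution trace: 'R' (try body) → 'S' (except TypeError) → 'M' (finally) → 'D' (after the try/except). Output: RSMD

Answer: RSMD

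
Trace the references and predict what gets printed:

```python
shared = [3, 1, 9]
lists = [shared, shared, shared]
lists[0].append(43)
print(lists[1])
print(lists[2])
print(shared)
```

Key concept: list of same reference.
Step by step:
`shared = [3, 1, 9]` → shared = [3, 1, 9]
`lists = [shared, shared, shared]` → lists = [[3, 1, 9], [3, 1, 9], [3, 1, 9]]
`lists[0].append(43)` → shared = [3, 1, 9, 43]; lists = [[3, 1, 9, 43], [3, 1, 9, 43], [3, 1, 9, 43]]
`print(lists[1])` → prints [3, 1, 9, 43]
`print(lists[2])` → prints [3, 1, 9, 43]
`print(shared)` → prints [3, 1, 9, 43]

Answer:
[3, 1, 9, 43]
[3, 1, 9, 43]
[3, 1, 9, 43]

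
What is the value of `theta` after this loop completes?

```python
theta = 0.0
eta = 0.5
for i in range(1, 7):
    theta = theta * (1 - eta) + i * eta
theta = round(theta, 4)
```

Moving average with lr=0.5
`theta` takes the values: 0.0 → 0.5 → 1.25 → 2.125 → 3.0625 → 4.03125 → 5.015625 → 5.0156

Answer: 5.0156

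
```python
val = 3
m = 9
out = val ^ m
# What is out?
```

Trace:
`val = 3` → val = 3
`m = 9` → m = 9
`out = val ^ m` → out = 10
So out = 10

Answer: 10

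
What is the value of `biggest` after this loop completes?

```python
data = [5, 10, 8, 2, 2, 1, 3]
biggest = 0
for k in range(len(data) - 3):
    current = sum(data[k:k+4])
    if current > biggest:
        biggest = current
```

Max sum of 4-element window in [5, 10, 8, 2, 2, 1, 3]
`biggest` takes the values: 0 → 25

Answer: 25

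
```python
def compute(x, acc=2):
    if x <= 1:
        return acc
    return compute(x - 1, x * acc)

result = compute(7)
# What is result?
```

Accumulator trace (n, acc): (7, 2) -> (6, 14) -> (5, 84) -> (4, 420) -> (3, 1680) -> (2, 5040) -> (1, 10080) -> return 10080

Answer: 10080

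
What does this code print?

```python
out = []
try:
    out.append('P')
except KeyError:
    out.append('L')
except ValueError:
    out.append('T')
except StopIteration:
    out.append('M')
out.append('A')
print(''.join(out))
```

Execution trace: 'P' (try body, no exception) → 'A' (after the try/except). Output: PA

Answer: PA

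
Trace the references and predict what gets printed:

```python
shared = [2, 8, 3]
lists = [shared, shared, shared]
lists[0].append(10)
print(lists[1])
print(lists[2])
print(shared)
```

Key concept: list of same reference.
Step by step:
`shared = [2, 8, 3]` → shared = [2, 8, 3]
`lists = [shared, shared, shared]` → lists = [[2, 8, 3], [2, 8, 3], [2, 8, 3]]
`lists[0].append(10)` → shared = [2, 8, 3, 10]; lists = [[2, 8, 3, 10], [2, 8, 3, 10], [2, 8, 3, 10]]
`print(lists[1])` → prints [2, 8, 3, 10]
`print(lists[2])` → prints [2, 8, 3, 10]
`print(shared)` → prints [2, 8, 3, 10]

Answer:
[2, 8, 3, 10]
[2, 8, 3, 10]
[2, 8, 3, 10]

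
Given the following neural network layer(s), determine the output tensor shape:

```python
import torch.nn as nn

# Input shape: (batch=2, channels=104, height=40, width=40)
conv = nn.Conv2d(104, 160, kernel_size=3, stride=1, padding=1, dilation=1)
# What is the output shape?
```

Input: (2, 104, 40, 40) -> Output: (2, 160, 40, 40)

Answer: (2, 160, 40, 40)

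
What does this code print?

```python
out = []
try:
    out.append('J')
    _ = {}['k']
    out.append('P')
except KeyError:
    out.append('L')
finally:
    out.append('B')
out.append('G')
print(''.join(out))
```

Execution trace: 'J' (try body) → 'L' (except KeyError) → 'B' (finally) → 'G' (after the try/except). Output: JLBG

Answer: JLBG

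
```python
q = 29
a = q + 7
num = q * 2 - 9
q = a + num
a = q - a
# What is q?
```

Trace:
`q = 29` → q = 29
`a = q + 7` → a = 36
`num = q * 2 - 9` → num = 49
`q = a + num` → q = 85
`a = q - a` → a = 49
So q = 85

Answer: 85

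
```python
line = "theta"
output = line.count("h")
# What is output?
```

Trace:
`line = "theta"` → line = 'theta'
`output = line.count("h")` → output = 1
So output = 1

Answer: 1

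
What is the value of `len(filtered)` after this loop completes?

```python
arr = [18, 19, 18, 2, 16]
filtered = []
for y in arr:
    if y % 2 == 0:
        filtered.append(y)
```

Count even numbers in [18, 19, 18, 2, 16]
`filtered` takes the values: [] → [18] → [18, 18] → [18, 18, 2] → [18, 18, 2, 16]
So `len(filtered)` = 4

Answer: 4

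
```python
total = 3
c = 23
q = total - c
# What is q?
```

Trace:
`total = 3` → total = 3
`c = 23` → c = 23
`q = total - c` → q = -20
So q = -20

Answer: -20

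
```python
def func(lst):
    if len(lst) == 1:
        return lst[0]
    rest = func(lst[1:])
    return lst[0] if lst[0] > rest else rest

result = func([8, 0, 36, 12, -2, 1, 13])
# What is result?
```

Recursive max over [8, 0, 36, 12, -2, 1, 13] = 36

Answer: 36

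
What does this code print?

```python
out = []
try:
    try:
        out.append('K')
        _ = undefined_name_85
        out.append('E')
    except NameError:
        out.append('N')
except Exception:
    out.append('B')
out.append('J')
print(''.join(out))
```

Execution trace: 'K' (inner try body) → 'N' (inner except NameError) → 'J' (after the try/except). Output: KNJ

Answer: KNJ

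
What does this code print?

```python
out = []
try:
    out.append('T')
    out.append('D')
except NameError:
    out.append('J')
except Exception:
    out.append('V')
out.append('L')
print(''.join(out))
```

Execution trace: 'T' (try body) → 'D' (try body, no exception) → 'L' (after the try/except). Output: TDL

Answer: TDL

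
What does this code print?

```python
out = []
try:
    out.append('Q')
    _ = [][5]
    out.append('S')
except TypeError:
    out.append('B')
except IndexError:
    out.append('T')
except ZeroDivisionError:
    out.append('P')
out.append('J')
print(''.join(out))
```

Execution trace: 'Q' (try body) → 'T' (except IndexError) → 'J' (after the try/except). Output: QTJ

Answer: QTJ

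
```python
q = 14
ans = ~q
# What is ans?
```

Trace:
`q = 14` → q = 14
`ans = ~q` → ans = -15
So ans = -15

Answer: -15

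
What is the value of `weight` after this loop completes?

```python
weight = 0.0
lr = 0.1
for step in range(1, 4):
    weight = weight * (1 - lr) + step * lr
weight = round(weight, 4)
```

Moving average with lr=0.1
`weight` takes the values: 0.0 → 0.1 → 0.29 → 0.561

Answer: 0.561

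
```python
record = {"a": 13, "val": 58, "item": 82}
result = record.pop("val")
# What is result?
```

Trace:
`record = {"a": 13, "val": 58, "item": 82}` → record = {'a': 13, 'val': 58, 'item': 82}
`result = record.pop("val")` → record = {'a': 13, 'item': 82}; result = 58
So result = 58

Answer: 58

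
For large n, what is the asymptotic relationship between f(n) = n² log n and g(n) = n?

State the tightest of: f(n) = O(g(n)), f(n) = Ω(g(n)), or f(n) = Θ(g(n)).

n² log n vs n: f(n) = Ω(g(n)) but not O(g(n)) — n² log n grows strictly faster than n.

Answer: f(n) = Ω(g(n)) but not O(g(n)) — n² log n grows strictly faster than n.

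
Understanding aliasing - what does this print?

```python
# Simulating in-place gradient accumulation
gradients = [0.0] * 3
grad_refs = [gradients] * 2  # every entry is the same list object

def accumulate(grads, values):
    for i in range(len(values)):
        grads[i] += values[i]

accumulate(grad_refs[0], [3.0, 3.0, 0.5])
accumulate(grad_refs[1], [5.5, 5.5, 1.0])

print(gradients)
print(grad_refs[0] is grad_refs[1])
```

Key concept: gradient accumulation aliasing.
Step by step:
`gradients = [0.0] * 3` → gradients = [0.0, 0.0, 0.0]
`grad_refs = [gradients] * 2` → grad_refs = [[0.0, 0.0, 0.0], [0.0, 0.0, 0.0]]
`accumulate(grad_refs[0], [3.0, 3.0, 0.5])` → gradients = [3.0, 3.0, 0.5]; grad_refs = [[3.0, 3.0, 0.5], [3.0, 3.0, 0.5]]
`accumulate(grad_refs[1], [5.5, 5.5, 1.0])` → gradients = [8.5, 8.5, 1.5]; grad_refs = [[8.5, 8.5, 1.5], [8.5, 8.5, 1.5]]
`print(gradients)` → prints [8.5, 8.5, 1.5]
`print(grad_refs[0] is grad_refs[1])` → prints True

Answer:
[8.5, 8.5, 1.5]
True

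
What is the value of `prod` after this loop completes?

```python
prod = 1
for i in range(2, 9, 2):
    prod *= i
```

Product of even numbers 2 to 8
`prod` takes the values: 1 → 2 → 8 → 48 → 384

Answer: 384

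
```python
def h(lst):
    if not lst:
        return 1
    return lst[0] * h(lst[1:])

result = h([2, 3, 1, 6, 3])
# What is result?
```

Product over [2, 3, 1, 6, 3] = 2 * 3 * 1 * 6 * 3 = 108

Answer: 108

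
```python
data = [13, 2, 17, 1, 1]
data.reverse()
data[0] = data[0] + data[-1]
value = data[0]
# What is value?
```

Trace:
`data = [13, 2, 17, 1, 1]` → data = [13, 2, 17, 1, 1]
`data.reverse()` → data = [1, 1, 17, 2, 13]
`data[0] = data[0] + data[-1]` → data = [14, 1, 17, 2, 13]
`value = data[0]` → value = 14
So value = 14

Answer: 14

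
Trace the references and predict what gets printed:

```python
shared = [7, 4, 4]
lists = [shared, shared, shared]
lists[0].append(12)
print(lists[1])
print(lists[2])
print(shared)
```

Key concept: list of same reference.
Step by step:
`shared = [7, 4, 4]` → shared = [7, 4, 4]
`lists = [shared, shared, shared]` → lists = [[7, 4, 4], [7, 4, 4], [7, 4, 4]]
`lists[0].append(12)` → shared = [7, 4, 4, 12]; lists = [[7, 4, 4, 12], [7, 4, 4, 12], [7, 4, 4, 12]]
`print(lists[1])` → prints [7, 4, 4, 12]
`print(lists[2])` → prints [7, 4, 4, 12]
`print(shared)` → prints [7, 4, 4, 12]

Answer:
[7, 4, 4, 12]
[7, 4, 4, 12]
[7, 4, 4, 12]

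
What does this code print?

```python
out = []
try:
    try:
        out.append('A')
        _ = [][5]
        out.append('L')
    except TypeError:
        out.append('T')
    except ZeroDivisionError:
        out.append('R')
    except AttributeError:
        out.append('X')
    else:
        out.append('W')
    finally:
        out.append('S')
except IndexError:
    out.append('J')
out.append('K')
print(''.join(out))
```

Execution trace: 'A' (try body) → 'S' (finally) → 'J' (outer except IndexError) → 'K' (after the try/except). Output: ASJK

Answer: ASJK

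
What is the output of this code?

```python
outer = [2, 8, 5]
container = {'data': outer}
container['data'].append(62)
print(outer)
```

Key concept: dict holds reference to list.
Step by step:
`outer = [2, 8, 5]` → outer = [2, 8, 5]
`container = {'data': outer}` → container = {'data': [2, 8, 5]}
`container['data'].append(62)` → outer = [2, 8, 5, 62]; container = {'data': [2, 8, 5, 62]}
`print(outer)` → prints [2, 8, 5, 62]

Answer: [2, 8, 5, 62]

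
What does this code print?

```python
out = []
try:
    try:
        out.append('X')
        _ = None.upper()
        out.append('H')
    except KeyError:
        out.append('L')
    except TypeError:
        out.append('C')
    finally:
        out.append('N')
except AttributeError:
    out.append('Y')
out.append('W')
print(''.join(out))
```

Execution trace: 'X' (inner try body) → 'N' (inner finally) → 'Y' (outer except AttributeError) → 'W' (after the try/except). Output: XNYW

Answer: XNYW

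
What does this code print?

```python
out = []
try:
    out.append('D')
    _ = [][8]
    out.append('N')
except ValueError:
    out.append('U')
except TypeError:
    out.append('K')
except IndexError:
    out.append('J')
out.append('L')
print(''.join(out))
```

Execution trace: 'D' (try body) → 'J' (except IndexError) → 'L' (after the try/except). Output: DJL

Answer: DJL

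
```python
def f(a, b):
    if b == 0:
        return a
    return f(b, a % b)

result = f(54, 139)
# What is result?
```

f(54, 139) -> f(139, 54) -> f(54, 31) -> f(31, 23) -> f(23, 8) -> f(8, 7) -> f(7, 1) -> f(1, 0) -> 1

Answer: 1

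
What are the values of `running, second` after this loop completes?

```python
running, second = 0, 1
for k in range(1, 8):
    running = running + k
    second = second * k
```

Sum and factorial of 1 to 7
`running, second` takes the values: (0, 1) → (1, 1) → (3, 1) → (3, 2) → (6, 2) → (6, 6) → (10, 6) → (10, 24) → (15, 24) → (15, 120) → (21, 120) → (21, 720) → (28, 720) → (28, 5040)

Answer: 28, 5040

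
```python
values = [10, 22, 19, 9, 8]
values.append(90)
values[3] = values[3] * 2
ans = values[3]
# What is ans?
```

Trace:
`values = [10, 22, 19, 9, 8]` → values = [10, 22, 19, 9, 8]
`values.append(90)` → values = [10, 22, 19, 9, 8, 90]
`values[3] = values[3] * 2` → values = [10, 22, 19, 18, 8, 90]
`ans = values[3]` → ans = 18
So ans = 18

Answer: 18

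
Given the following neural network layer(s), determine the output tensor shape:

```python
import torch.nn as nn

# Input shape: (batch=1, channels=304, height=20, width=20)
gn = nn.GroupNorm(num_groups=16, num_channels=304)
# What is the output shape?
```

Input: (1, 304, 20, 20) -> Output: (1, 304, 20, 20)

Answer: (1, 304, 20, 20)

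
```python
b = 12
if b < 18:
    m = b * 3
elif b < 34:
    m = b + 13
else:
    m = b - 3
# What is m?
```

Trace:
`b = 12` → b = 12
`if b < 18: ...` → b < 18 is True → m = 36
So m = 36

Answer: 36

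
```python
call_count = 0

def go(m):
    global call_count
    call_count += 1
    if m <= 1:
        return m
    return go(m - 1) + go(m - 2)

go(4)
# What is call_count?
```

Calls(m) = 1 + Calls(m-1) + Calls(m-2); Calls(0)=Calls(1)=1. For m=4 this gives 9.

Answer: 9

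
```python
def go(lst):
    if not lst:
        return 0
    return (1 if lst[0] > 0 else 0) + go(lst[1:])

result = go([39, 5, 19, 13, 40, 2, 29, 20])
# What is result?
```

Count of positive elements in [39, 5, 19, 13, 40, 2, 29, 20] = 8

Answer: 8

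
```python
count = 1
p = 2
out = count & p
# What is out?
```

Trace:
`count = 1` → count = 1
`p = 2` → p = 2
`out = count & p` → out = 0
So out = 0

Answer: 0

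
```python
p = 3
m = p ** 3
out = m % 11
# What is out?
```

Trace:
`p = 3` → p = 3
`m = p ** 3` → m = 27
`out = m % 11` → out = 5
So out = 5

Answer: 5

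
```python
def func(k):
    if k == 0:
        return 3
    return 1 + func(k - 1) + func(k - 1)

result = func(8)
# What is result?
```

func(k) = 1 + 2·func(k-1), func(0)=3. Closed form: (3+1)·2^8 - 1 = 1023.

Answer: 1023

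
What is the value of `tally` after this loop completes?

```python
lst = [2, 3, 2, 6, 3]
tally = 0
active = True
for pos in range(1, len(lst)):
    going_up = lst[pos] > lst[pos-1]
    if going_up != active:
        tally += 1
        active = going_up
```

Count direction changes in [2, 3, 2, 6, 3]
`tally` takes the values: 0 → 1 → 2 → 3

Answer: 3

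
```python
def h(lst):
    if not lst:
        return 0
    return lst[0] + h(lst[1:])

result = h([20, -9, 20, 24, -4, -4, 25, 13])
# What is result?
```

20 + (-9) + 20 + 24 + (-4) + (-4) + 25 + 13 + 0 = 85

Answer: 85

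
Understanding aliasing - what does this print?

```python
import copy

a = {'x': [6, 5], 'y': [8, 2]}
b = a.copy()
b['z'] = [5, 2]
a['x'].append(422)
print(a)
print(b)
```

Key concept: shallow copy of dict with mutable values.
Step by step:
`a = {'x': [6, 5], 'y': [8, 2]}` → a = {'x': [6, 5], 'y': [8, 2]}
`b = a.copy()` → b = {'x': [6, 5], 'y': [8, 2]}
`b['z'] = [5, 2]` → b = {'x': [6, 5], 'y': [8, 2], 'z': [5, 2]}
`a['x'].append(422)` → a = {'x': [6, 5, 422], 'y': [8, 2]}; b = {'x': [6, 5, 422], 'y': [8, 2], 'z': [5, 2]}
`print(a)` → prints {'x': [6, 5, 422], 'y': [8, 2]}
`print(b)` → prints {'x': [6, 5, 422], 'y': [8, 2], 'z': [5, 2]}

Answer:
{'x': [6, 5, 422], 'y': [8, 2]}
{'x': [6, 5, 422], 'y': [8, 2], 'z': [5, 2]}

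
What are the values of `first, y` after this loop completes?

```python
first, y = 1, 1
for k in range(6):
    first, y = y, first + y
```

Fibonacci: after 6 iterations
`first, y` takes the values: (1, 1) → (1, 2) → (2, 3) → (3, 5) → (5, 8) → (8, 13) → (13, 21)

Answer: 13, 21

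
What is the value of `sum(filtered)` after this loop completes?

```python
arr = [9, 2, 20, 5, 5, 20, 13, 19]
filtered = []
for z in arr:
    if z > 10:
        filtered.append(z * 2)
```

Sum of doubled values > 10
`filtered` takes the values: [] → [40] → [40, 40] → [40, 40, 26] → [40, 40, 26, 38]
So `sum(filtered)` = 144

Answer: 144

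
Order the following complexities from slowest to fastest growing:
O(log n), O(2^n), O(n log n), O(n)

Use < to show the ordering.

Ordered by growth rate: O(log n) < O(n) < O(n log n) < O(2^n)

Answer: O(log n) < O(n) < O(n log n) < O(2^n)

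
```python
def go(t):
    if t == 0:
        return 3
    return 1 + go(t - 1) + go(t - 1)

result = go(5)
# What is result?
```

go(t) = 1 + 2·go(t-1), go(0)=3. Closed form: (3+1)·2^5 - 1 = 127.

Answer: 127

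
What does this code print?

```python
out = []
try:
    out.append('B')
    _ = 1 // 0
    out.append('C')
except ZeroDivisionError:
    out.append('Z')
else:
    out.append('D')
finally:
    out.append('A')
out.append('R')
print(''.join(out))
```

Execution trace: 'B' (try body) → 'Z' (except ZeroDivisionError) → 'A' (finally) → 'R' (after the try/except). Output: BZAR

Answer: BZAR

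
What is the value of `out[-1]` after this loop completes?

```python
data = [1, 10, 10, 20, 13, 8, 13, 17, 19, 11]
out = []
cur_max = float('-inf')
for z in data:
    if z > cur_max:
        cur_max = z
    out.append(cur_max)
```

Running max ends at 20
`out` takes the values: [] → [1] → [1, 10] → [1, 10, 10] → [1, 10, 10, 20] → [1, 10, 10, 20, 20] → [1, 10, 10, 20, 20, 20] → [1, 10, 10, 20, 20, 20, 20] → [1, 10, 10, 20, 20, 20, 20, 20] → [1, 10, 10, 20, 20, 20, 20, 20, 20] → [1, 10, 10, 20, 20, 20, 20, 20, 20, 20]
So `out[-1]` = 20

Answer: 20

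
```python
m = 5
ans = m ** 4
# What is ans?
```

Trace:
`m = 5` → m = 5
`ans = m ** 4` → ans = 625
So ans = 625

Answer: 625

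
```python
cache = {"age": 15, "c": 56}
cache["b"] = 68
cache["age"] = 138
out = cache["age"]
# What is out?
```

Trace:
`cache = {"age": 15, "c": 56}` → cache = {'age': 15, 'c': 56}
`cache["b"] = 68` → cache = {'age': 15, 'c': 56, 'b': 68}
`cache["age"] = 138` → cache = {'age': 138, 'c': 56, 'b': 68}
`out = cache["age"]` → out = 138
So out = 138

Answer: 138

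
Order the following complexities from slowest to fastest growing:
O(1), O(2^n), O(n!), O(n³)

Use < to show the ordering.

Ordered by growth rate: O(1) < O(n³) < O(2^n) < O(n!)

Answer: O(1) < O(n³) < O(2^n) < O(n!)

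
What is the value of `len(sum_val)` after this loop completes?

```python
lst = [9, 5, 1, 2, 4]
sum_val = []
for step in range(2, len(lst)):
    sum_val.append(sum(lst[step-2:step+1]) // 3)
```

Number of 3-element averages
`sum_val` takes the values: [] → [5] → [5, 2] → [5, 2, 2]
So `len(sum_val)` = 3

Answer: 3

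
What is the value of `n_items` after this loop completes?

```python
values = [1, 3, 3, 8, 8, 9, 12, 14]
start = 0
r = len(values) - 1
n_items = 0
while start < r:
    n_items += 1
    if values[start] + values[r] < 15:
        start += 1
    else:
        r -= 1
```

Steps to find pair summing to 15
`n_items` takes the values: 0 → 1 → 2 → 3 → 4 → 5 → 6 → 7

Answer: 7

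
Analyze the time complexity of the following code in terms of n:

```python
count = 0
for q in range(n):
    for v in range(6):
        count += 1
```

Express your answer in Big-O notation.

Each loop level contributes: n × 1. Multiplying the contributions gives O(n).

Answer: O(n)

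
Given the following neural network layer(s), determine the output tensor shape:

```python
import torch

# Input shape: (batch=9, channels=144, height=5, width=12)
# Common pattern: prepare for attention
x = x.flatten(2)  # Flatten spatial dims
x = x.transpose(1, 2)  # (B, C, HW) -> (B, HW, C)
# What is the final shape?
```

Input: (9, 144, 5, 12) -> after flatten(2): (9, 144, 60) -> Output: (9, 60, 144)

Answer: (9, 60, 144)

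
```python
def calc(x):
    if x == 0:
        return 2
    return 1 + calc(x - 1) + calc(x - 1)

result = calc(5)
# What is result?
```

calc(x) = 1 + 2·calc(x-1), calc(0)=2. Closed form: (2+1)·2^5 - 1 = 95.

Answer: 95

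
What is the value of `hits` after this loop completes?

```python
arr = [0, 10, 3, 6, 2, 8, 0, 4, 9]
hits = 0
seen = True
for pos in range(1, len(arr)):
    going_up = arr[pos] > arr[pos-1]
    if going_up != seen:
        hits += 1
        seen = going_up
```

Count direction changes in [0, 10, 3, 6, 2, 8, 0, 4, 9]
`hits` takes the values: 0 → 1 → 2 → 3 → 4 → 5 → 6

Answer: 6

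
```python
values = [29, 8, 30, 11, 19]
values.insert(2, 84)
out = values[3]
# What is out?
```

Trace:
`values = [29, 8, 30, 11, 19]` → values = [29, 8, 30, 11, 19]
`values.insert(2, 84)` → values = [29, 8, 84, 30, 11, 19]
`out = values[3]` → out = 30
So out = 30

Answer: 30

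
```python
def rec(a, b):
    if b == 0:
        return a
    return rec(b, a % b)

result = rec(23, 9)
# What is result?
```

rec(23, 9) -> rec(9, 5) -> rec(5, 4) -> rec(4, 1) -> rec(1, 0) -> 1

Answer: 1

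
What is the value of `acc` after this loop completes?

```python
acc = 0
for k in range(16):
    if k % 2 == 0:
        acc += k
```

Sum of even numbers 0 to 15
`acc` takes the values: 0 → 2 → 6 → 12 → 20 → 30 → 42 → 56

Answer: 56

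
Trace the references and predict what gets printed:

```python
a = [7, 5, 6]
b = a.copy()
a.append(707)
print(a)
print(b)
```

Key concept: list.copy() creates independent copy.
Step by step:
`a = [7, 5, 6]` → a = [7, 5, 6]
`b = a.copy()` → b = [7, 5, 6]
`a.append(707)` → a = [7, 5, 6, 707]
`print(a)` → prints [7, 5, 6, 707]
`print(b)` → prints [7, 5, 6]

Answer:
[7, 5, 6, 707]
[7, 5, 6]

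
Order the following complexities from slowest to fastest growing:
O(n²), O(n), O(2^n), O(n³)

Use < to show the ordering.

Ordered by growth rate: O(n) < O(n²) < O(n³) < O(2^n)

Answer: O(n) < O(n²) < O(n³) < O(2^n)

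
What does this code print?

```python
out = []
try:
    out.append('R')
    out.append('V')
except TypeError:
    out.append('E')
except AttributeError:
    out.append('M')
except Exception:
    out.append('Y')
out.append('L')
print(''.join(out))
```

Execution trace: 'R' (try body) → 'V' (try body, no exception) → 'L' (after the try/except). Output: RVL

Answer: RVL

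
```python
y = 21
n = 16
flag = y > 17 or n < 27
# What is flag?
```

Trace:
`y = 21` → y = 21
`n = 16` → n = 16
`flag = y > 17 or n < 27` → flag = True
So flag = True

Answer: True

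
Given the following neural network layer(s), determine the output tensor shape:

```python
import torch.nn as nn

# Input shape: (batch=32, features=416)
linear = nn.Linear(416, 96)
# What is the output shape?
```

Input: (32, 416) -> Output: (32, 96)

Answer: (32, 96)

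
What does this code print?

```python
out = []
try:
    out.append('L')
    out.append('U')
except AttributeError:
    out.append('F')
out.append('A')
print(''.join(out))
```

Execution trace: 'L' (try body) → 'U' (try body, no exception) → 'A' (after the try/except). Output: LUA

Answer: LUA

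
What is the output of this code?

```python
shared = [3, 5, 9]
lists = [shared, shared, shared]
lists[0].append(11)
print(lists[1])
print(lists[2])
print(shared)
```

Key concept: list of same reference.
Step by step:
`shared = [3, 5, 9]` → shared = [3, 5, 9]
`lists = [shared, shared, shared]` → lists = [[3, 5, 9], [3, 5, 9], [3, 5, 9]]
`lists[0].append(11)` → shared = [3, 5, 9, 11]; lists = [[3, 5, 9, 11], [3, 5, 9, 11], [3, 5, 9, 11]]
`print(lists[1])` → prints [3, 5, 9, 11]
`print(lists[2])` → prints [3, 5, 9, 11]
`print(shared)` → prints [3, 5, 9, 11]

Answer:
[3, 5, 9, 11]
[3, 5, 9, 11]
[3, 5, 9, 11]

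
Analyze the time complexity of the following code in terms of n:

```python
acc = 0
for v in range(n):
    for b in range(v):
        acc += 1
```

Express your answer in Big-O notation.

Each loop level contributes: n × n. Multiplying the contributions gives O(n^2).

Answer: O(n^2)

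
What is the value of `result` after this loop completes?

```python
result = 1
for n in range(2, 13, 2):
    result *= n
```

Product of even numbers 2 to 12
`result` takes the values: 1 → 2 → 8 → 48 → 384 → 3840 → 46080

Answer: 46080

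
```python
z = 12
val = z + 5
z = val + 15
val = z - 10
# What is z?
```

Trace:
`z = 12` → z = 12
`val = z + 5` → val = 17
`z = val + 15` → z = 32
`val = z - 10` → val = 22
So z = 32

Answer: 32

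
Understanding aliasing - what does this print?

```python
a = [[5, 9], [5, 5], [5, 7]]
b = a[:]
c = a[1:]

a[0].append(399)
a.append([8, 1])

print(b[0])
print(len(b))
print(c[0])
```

Key concept: slice with nested mutation.
Step by step:
`a = [[5, 9], [5, 5], [5, 7]]` → a = [[5, 9], [5, 5], [5, 7]]
`b = a[:]` → b = [[5, 9], [5, 5], [5, 7]]
`c = a[1:]` → c = [[5, 5], [5, 7]]
`a[0].append(399)` → a = [[5, 9, 399], [5, 5], [5, 7]]; b = [[5, 9, 399], [5, 5], [5, 7]]
`a.append([8, 1])` → a = [[5, 9, 399], [5, 5], [5, 7], [8, 1]]
`print(b[0])` → prints [5, 9, 399]
`print(len(b))` → prints 3
`print(c[0])` → prints [5, 5]

Answer:
[5, 9, 399]
3
[5, 5]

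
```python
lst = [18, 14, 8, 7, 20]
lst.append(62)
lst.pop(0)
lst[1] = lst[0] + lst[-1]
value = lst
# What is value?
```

Trace:
`lst = [18, 14, 8, 7, 20]` → lst = [18, 14, 8, 7, 20]
`lst.append(62)` → lst = [18, 14, 8, 7, 20, 62]
`lst.pop(0)` → lst = [14, 8, 7, 20, 62]
`lst[1] = lst[0] + lst[-1]` → lst = [14, 76, 7, 20, 62]
`value = lst` → value = [14, 76, 7, 20, 62]
So value = [14, 76, 7, 20, 62]

Answer: [14, 76, 7, 20, 62]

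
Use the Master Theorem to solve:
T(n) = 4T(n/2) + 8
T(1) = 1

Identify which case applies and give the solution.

a=4, b=2, f(n)=8. log_2(4) = 2. Since c=0 < 2, Case 1 applies: T(n) = Θ(n^log_b(a)) = O(n^2).

Answer: O(n^2) - Case 1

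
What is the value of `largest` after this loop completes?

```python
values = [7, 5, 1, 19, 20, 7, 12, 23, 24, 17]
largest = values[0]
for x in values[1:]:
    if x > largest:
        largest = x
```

Maximum of [7, 5, 1, 19, 20, 7, 12, 23, 24, 17]
`largest` takes the values: 7 → 19 → 20 → 23 → 24

Answer: 24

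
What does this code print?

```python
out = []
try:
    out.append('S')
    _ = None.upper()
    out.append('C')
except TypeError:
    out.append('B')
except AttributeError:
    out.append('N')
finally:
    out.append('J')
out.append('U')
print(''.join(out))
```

Execution trace: 'S' (try body) → 'N' (except AttributeError) → 'J' (finally) → 'U' (after the try/except). Output: SNJU

Answer: SNJU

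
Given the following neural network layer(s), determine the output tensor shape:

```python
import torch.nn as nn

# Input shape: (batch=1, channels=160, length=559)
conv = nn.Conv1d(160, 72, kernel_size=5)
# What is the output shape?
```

Input: (1, 160, 559) -> Output: (1, 72, 555)

Answer: (1, 72, 555)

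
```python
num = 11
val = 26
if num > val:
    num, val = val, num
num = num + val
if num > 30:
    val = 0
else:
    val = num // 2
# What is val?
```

Trace:
`num = 11` → num = 11
`val = 26` → val = 26
`if num > val: ...` → num > val is False → no variable changes
`num = num + val` → num = 37
`if num > 30: ...` → num > 30 is True → val = 0
So val = 0

Answer: 0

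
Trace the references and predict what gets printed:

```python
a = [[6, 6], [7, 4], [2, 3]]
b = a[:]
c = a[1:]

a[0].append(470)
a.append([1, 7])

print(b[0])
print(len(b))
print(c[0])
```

Key concept: slice with nested mutation.
Step by step:
`a = [[6, 6], [7, 4], [2, 3]]` → a = [[6, 6], [7, 4], [2, 3]]
`b = a[:]` → b = [[6, 6], [7, 4], [2, 3]]
`c = a[1:]` → c = [[7, 4], [2, 3]]
`a[0].append(470)` → a = [[6, 6, 470], [7, 4], [2, 3]]; b = [[6, 6, 470], [7, 4], [2, 3]]
`a.append([1, 7])` → a = [[6, 6, 470], [7, 4], [2, 3], [1, 7]]
`print(b[0])` → prints [6, 6, 470]
`print(len(b))` → prints 3
`print(c[0])` → prints [7, 4]

Answer:
[6, 6, 470]
3
[7, 4]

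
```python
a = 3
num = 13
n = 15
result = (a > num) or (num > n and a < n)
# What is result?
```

Trace:
`a = 3` → a = 3
`num = 13` → num = 13
`n = 15` → n = 15
`result = (a > num) or (num > n and a < n)` → result = False
So result = False

Answer: False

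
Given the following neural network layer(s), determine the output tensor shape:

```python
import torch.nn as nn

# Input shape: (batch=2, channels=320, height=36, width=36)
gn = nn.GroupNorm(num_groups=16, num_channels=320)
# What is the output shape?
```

Input: (2, 320, 36, 36) -> Output: (2, 320, 36, 36)

Answer: (2, 320, 36, 36)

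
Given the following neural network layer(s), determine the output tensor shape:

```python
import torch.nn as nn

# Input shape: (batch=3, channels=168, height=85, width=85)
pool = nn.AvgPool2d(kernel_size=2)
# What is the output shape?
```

Input: (3, 168, 85, 85) -> Output: (3, 168, 42, 42)

Answer: (3, 168, 42, 42)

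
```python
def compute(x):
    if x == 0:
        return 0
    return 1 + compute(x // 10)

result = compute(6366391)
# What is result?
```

Count of digits of 6366391: 7

Answer: 7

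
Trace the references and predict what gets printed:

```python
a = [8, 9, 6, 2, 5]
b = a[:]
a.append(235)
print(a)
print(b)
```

Key concept: slice [:] creates copy.
Step by step:
`a = [8, 9, 6, 2, 5]` → a = [8, 9, 6, 2, 5]
`b = a[:]` → b = [8, 9, 6, 2, 5]
`a.append(235)` → a = [8, 9, 6, 2, 5, 235]
`print(a)` → prints [8, 9, 6, 2, 5, 235]
`print(b)` → prints [8, 9, 6, 2, 5]

Answer:
[8, 9, 6, 2, 5, 235]
[8, 9, 6, 2, 5]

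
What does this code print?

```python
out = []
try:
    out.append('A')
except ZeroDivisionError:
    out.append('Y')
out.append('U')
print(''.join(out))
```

Execution trace: 'A' (try body, no exception) → 'U' (after the try/except). Output: AU

Answer: AU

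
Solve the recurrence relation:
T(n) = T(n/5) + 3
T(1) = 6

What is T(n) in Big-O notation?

Each step divides n by 5 and adds 3. After log_5(n) steps we reach T(1)=6. So T(n) = 3·log_5(n) + 6 = O(log n).

Answer: O(log n)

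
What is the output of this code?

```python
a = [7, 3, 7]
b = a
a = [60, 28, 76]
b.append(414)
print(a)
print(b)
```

Key concept: rebinding vs mutation: a is rebound to a new list, b still points at the original.
Step by step:
`a = [7, 3, 7]` → a = [7, 3, 7]
`b = a` → b = [7, 3, 7] (same object as a)
`a = [60, 28, 76]` → a = [60, 28, 76]
`b.append(414)` → b = [7, 3, 7, 414]
`print(a)` → prints [60, 28, 76]
`print(b)` → prints [7, 3, 7, 414]

Answer:
[60, 28, 76]
[7, 3, 7, 414]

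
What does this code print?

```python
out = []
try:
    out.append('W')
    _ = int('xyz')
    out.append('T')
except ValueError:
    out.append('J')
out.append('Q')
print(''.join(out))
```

Execution trace: 'W' (try body) → 'J' (except ValueError) → 'Q' (after the try/except). Output: WJQ

Answer: WJQ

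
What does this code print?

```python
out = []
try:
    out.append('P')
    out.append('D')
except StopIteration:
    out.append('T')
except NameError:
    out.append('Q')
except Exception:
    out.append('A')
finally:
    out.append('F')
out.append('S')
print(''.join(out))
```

Execution trace: 'P' (try body) → 'D' (try body, no exception) → 'F' (finally) → 'S' (after the try/except). Output: PDFS

Answer: PDFS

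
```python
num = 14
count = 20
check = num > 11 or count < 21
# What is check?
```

Trace:
`num = 14` → num = 14
`count = 20` → count = 20
`check = num > 11 or count < 21` → check = True
So check = True

Answer: True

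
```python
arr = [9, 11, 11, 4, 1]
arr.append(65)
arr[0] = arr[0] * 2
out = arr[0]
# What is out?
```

Trace:
`arr = [9, 11, 11, 4, 1]` → arr = [9, 11, 11, 4, 1]
`arr.append(65)` → arr = [9, 11, 11, 4, 1, 65]
`arr[0] = arr[0] * 2` → arr = [18, 11, 11, 4, 1, 65]
`out = arr[0]` → out = 18
So out = 18

Answer: 18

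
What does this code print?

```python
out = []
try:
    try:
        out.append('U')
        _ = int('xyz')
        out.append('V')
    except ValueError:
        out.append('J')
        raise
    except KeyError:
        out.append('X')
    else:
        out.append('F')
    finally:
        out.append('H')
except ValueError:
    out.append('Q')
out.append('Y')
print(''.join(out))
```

Execution trace: 'U' (inner try body) → 'J' (inner except ValueError) → 'H' (inner finally) → 'Q' (outer except ValueError) → 'Y' (after the try/except). Output: UJHQY

Answer: UJHQY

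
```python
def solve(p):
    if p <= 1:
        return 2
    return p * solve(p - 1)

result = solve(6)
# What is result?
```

solve(6) = 6 * 5 * 4 * 3 * 2 * 2 = 1440

Answer: 1440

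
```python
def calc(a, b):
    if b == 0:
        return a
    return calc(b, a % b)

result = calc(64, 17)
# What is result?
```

calc(64, 17) -> calc(17, 13) -> calc(13, 4) -> calc(4, 1) -> calc(1, 0) -> 1

Answer: 1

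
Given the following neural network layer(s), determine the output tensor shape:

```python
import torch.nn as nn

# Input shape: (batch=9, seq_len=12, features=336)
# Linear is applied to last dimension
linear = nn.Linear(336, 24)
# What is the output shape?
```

Input: (9, 12, 336) -> Output: (9, 12, 24)

Answer: (9, 12, 24)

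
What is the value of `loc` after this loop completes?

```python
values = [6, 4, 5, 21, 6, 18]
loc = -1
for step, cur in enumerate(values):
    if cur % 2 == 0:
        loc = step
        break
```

First even number index in [6, 4, 5, 21, 6, 18]
`loc` takes the values: -1 → 0

Answer: 0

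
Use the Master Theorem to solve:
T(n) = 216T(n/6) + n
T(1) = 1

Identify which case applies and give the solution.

a=216, b=6, f(n)=n. log_6(216) = 3. Since c=1 < 3, Case 1 applies: T(n) = Θ(n^log_b(a)) = O(n^3).

Answer: O(n^3) - Case 1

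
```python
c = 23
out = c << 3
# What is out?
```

Trace:
`c = 23` → c = 23
`out = c << 3` → out = 184
So out = 184

Answer: 184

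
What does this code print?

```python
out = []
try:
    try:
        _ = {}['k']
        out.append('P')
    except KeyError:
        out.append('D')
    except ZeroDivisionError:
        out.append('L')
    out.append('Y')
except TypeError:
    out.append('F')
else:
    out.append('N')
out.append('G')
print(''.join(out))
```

Execution trace: 'D' (inner except KeyError) → 'Y' (try body, no exception) → 'N' (else) → 'G' (after the try/except). Output: DYNG

Answer: DYNG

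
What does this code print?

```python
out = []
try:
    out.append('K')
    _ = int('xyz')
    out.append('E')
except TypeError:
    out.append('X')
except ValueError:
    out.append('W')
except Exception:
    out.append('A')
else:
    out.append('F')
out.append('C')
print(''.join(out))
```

Execution trace: 'K' (try body) → 'W' (except ValueError) → 'C' (after the try/except). Output: KWC

Answer: KWC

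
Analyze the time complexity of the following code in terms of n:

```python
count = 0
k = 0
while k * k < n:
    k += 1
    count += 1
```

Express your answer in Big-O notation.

Each loop level contributes: √n. Multiplying the contributions gives O(√n).

Answer: O(√n)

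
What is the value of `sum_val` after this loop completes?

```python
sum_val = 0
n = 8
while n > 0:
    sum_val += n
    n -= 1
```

Sum 8 down to 1
`sum_val` takes the values: 0 → 8 → 15 → 21 → 26 → 30 → 33 → 35 → 36

Answer: 36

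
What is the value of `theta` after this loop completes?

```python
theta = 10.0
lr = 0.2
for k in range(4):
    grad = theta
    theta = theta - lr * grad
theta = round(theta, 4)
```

Gradient descent: w = 10.0 * (1 - 0.2)^4
`theta` takes the values: 10.0 → 8.0 → 6.4 → 5.12 → 4.096

Answer: 4.096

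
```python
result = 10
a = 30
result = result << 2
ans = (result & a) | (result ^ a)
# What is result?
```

Trace:
`result = 10` → result = 10
`a = 30` → a = 30
`result = result << 2` → result = 40
`ans = (result & a) | (result ^ a)` → ans = 62
So result = 40

Answer: 40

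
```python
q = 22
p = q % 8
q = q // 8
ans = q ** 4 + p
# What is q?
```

Trace:
`q = 22` → q = 22
`p = q % 8` → p = 6
`q = q // 8` → q = 2
`ans = q ** 4 + p` → ans = 22
So q = 2

Answer: 2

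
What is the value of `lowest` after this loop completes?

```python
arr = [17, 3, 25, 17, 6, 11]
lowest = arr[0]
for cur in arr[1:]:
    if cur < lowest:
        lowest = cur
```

Minimum of [17, 3, 25, 17, 6, 11]
`lowest` takes the values: 17 → 3

Answer: 3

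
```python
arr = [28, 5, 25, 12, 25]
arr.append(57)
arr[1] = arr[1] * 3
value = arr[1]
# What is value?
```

Trace:
`arr = [28, 5, 25, 12, 25]` → arr = [28, 5, 25, 12, 25]
`arr.append(57)` → arr = [28, 5, 25, 12, 25, 57]
`arr[1] = arr[1] * 3` → arr = [28, 15, 25, 12, 25, 57]
`value = arr[1]` → value = 15
So value = 15

Answer: 15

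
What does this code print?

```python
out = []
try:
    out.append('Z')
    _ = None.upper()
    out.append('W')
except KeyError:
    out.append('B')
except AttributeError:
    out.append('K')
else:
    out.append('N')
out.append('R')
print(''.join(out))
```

Execution trace: 'Z' (try body) → 'K' (except AttributeError) → 'R' (after the try/except). Output: ZKR

Answer: ZKR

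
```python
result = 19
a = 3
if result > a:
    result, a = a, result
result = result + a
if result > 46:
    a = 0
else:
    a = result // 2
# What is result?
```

Trace:
`result = 19` → result = 19
`a = 3` → a = 3
`if result > a: ...` → result > a is True → result = 3; a = 19
`result = result + a` → result = 22
`if result > 46: ...` → result > 46 is False, take else branch → a = 11
So result = 22

Answer: 22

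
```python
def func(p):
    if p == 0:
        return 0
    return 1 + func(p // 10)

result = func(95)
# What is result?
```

Count of digits of 95: 2

Answer: 2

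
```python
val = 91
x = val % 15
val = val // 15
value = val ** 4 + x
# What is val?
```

Trace:
`val = 91` → val = 91
`x = val % 15` → x = 1
`val = val // 15` → val = 6
`value = val ** 4 + x` → value = 1297
So val = 6

Answer: 6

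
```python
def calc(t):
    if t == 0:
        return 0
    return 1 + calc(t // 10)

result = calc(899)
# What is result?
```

Count of digits of 899: 3

Answer: 3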